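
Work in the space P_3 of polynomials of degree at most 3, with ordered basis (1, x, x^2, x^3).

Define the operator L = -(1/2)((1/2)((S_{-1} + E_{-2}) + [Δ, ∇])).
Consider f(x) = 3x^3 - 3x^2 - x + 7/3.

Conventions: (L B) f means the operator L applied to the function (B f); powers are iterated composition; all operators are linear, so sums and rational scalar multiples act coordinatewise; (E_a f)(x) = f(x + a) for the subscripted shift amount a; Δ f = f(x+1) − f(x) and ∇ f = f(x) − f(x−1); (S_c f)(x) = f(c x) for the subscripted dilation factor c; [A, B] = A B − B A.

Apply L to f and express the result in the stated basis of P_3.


the image equals g(x) = 6x^2 - 12x + 22/3

S_{-1} f = -3x^3 - 3x^2 + x + 7/3
E_{-2} f = 3x^3 - 21x^2 + 47x - 95/3
(S_{-1} + E_{-2}) f = -24x^2 + 48x - 88/3
∇ f = 9x^2 - 15x + 5
Δ ∇ f = 18x - 6
Δ f = 9x^2 + 3x - 1
∇ Δ f = 18x - 6
[Δ, ∇] f = 0
((S_{-1} + E_{-2}) + [Δ, ∇]) f = -24x^2 + 48x - 88/3
((1/2)((S_{-1} + E_{-2}) + [Δ, ∇])) f = -12x^2 + 24x - 44/3
(-(1/2)((1/2)((S_{-1} + E_{-2}) + [Δ, ∇]))) f = 6x^2 - 12x + 22/3


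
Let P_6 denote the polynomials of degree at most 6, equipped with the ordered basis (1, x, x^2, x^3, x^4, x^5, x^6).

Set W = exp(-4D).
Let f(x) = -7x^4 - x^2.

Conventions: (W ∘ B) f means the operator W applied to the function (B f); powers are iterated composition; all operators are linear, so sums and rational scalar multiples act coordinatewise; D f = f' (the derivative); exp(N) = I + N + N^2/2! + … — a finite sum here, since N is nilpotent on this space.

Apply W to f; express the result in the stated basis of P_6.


the image equals g(x) = -7x^4 + 112x^3 - 673x^2 + 1800x - 1808

order-1 term: 112x^3 + 8x
order-2 term: -672x^2 - 16
order-3 term: 1792x
order-4 term: -1792
the series for exp(-4D) f terminates at order 4
exp(-4D) f = -7x^4 + 112x^3 - 673x^2 + 1800x - 1808


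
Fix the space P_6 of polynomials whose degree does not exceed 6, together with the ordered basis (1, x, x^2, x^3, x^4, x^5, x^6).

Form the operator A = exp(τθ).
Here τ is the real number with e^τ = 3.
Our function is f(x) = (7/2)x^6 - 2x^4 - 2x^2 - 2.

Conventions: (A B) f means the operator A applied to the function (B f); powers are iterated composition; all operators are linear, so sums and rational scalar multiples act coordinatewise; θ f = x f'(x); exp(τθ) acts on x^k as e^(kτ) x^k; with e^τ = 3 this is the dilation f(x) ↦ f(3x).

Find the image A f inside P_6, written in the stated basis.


g(x) = (5103/2)x^6 - 162x^4 - 18x^2 - 2

exp(τθ) x^k = e^(kτ) x^k; with e^τ = 3 this sends x^k to 3^k x^k
x^2 ↦ 9 x^2
x^4 ↦ 81 x^4
x^6 ↦ 729 x^6
applying this coordinatewise to f: exp(τθ) f = (5103/2)x^6 - 162x^4 - 18x^2 - 2


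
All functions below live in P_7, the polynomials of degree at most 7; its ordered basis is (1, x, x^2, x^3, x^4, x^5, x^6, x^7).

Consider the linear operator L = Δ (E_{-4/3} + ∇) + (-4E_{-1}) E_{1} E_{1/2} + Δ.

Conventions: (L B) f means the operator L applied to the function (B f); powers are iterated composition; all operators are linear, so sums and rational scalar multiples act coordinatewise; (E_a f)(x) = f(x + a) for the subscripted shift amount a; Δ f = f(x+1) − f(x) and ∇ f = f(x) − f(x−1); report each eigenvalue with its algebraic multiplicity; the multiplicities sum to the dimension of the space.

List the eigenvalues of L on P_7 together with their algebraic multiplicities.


image of 1: -4
image of x: -4x
image of x^2: -4x^2 + 1/3
image of x^3: -4x^3 + x + 17/6
image of x^4: -4x^4 + 2x^2 + (34/3)x - 43/108
image of x^5: -4x^5 + (10/3)x^3 + (85/3)x^2 - (215/108)x + 3295/648
image of x^6: -4x^6 + 5x^4 + (170/3)x^3 - (215/36)x^2 + (3295/108)x - 3473/1296
image of x^7: -4x^7 + 7x^5 + (595/6)x^4 - (1505/108)x^3 + (23065/216)x^2 - (24311/1296)x + 197351/23328
the matrix is upper triangular; its diagonal is (-4, -4, -4, -4, -4, -4, -4, -4)
for a triangular matrix the eigenvalues are the diagonal entries, with algebraic multiplicity their repetition count

λ = -4 (multiplicity 8)


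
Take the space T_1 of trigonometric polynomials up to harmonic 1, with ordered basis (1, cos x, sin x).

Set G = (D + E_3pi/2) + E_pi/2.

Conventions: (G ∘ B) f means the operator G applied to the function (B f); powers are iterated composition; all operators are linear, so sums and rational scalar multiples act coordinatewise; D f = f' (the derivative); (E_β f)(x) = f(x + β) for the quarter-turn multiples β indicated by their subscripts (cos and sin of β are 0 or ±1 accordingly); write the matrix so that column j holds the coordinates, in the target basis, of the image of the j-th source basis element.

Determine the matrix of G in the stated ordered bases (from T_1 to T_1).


the matrix is [[2, 0, 0]; [0, 0, 1]; [0, -1, 0]] (rows listed top to bottom)

image of 1: 2
image of cos x: -sin x
image of sin x: cos x
each image's coordinates form column j of the matrix


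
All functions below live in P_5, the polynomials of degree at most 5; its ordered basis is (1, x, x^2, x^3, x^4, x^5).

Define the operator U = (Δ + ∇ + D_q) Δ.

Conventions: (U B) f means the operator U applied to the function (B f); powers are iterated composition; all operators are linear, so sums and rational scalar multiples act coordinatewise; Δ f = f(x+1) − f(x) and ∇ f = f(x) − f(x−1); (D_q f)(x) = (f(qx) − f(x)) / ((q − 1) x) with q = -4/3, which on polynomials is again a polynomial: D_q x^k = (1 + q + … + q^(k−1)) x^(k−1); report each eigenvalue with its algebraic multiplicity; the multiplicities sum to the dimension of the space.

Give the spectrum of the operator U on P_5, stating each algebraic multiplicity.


λ = 0 (multiplicity 6)

image of 1: 0
image of x: 0
image of x^2: 6
image of x^3: 11x + 9
image of x^4: (268/9)x^2 + 22x + 20
image of x^5: (955/27)x^3 + (670/9)x^2 + (230/3)x + 35
the matrix is upper triangular; its diagonal is (0, 0, 0, 0, 0, 0)
for a triangular matrix the eigenvalues are the diagonal entries, with algebraic multiplicity their repetition count


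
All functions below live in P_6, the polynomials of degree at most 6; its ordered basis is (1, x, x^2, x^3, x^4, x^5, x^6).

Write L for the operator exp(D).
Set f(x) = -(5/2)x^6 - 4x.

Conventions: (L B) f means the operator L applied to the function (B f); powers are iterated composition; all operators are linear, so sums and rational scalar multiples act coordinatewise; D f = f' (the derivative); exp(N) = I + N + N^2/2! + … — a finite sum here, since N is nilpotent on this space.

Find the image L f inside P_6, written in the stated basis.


g(x) = -(5/2)x^6 - 15x^5 - (75/2)x^4 - 50x^3 - (75/2)x^2 - 19x - 13/2

order-1 term: -15x^5 - 4
order-2 term: -(75/2)x^4
order-3 term: -50x^3
order-4 term: -(75/2)x^2
order-5 term: -15x
order-6 term: -5/2
the series for exp(D) f terminates at order 6
exp(D) f = -(5/2)x^6 - 15x^5 - (75/2)x^4 - 50x^3 - (75/2)x^2 - 19x - 13/2


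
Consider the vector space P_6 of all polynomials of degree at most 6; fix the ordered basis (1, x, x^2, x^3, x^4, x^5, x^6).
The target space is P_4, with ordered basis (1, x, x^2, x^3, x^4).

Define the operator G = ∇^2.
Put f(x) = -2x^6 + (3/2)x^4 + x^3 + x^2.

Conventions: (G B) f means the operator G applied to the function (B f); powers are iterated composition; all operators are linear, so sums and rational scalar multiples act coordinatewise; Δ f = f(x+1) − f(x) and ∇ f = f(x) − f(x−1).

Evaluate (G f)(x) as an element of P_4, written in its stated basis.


g(x) = -60x^4 + 240x^3 - 402x^2 + 330x - 107

∇ f = -12x^5 + 30x^4 - 34x^3 + 24x^2 - 7x + 1/2
∇ ∇ f = -60x^4 + 240x^3 - 402x^2 + 330x - 107


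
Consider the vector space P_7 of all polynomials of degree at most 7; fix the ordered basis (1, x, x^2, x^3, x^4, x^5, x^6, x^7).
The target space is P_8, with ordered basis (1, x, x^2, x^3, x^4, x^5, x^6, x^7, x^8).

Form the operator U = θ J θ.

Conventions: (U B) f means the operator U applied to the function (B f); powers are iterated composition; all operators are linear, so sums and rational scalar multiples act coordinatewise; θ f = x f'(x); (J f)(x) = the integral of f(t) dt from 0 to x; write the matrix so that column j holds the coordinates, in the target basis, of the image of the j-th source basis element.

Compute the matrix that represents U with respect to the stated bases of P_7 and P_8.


the matrix is [[0, 0, 0, 0, 0, 0, 0, 0]; [0, 0, 0, 0, 0, 0, 0, 0]; [0, 1, 0, 0, 0, 0, 0, 0]; [0, 0, 2, 0, 0, 0, 0, 0]; [0, 0, 0, 3, 0, 0, 0, 0]; [0, 0, 0, 0, 4, 0, 0, 0]; [0, 0, 0, 0, 0, 5, 0, 0]; [0, 0, 0, 0, 0, 0, 6, 0]; [0, 0, 0, 0, 0, 0, 0, 7]] (rows listed top to bottom)

image of 1: 0
image of x: x^2
image of x^2: 2x^3
image of x^3: 3x^4
image of x^4: 4x^5
image of x^5: 5x^6
image of x^6: 6x^7
image of x^7: 7x^8
each image's coordinates form column j of the matrix


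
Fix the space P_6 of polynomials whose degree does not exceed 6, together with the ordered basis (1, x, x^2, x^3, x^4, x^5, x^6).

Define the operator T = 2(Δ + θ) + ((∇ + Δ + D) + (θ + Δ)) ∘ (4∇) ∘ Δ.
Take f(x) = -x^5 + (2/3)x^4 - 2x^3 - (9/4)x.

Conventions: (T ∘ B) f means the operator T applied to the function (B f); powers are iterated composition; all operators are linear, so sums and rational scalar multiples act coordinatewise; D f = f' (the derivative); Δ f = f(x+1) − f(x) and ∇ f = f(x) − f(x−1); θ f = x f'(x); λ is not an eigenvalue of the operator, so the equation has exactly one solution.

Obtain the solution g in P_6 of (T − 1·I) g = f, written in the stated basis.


the result is g(x) = -(1/9)x^5 + (16/63)x^4 + (174/35)x^3 + (16264/945)x^2 - (155287/540)x - 10771/126

write g with unknown coordinates in the stated basis and equate coefficients in (T − 1·I) g = f
solving from the highest basis element down gives g = -(1/9)x^5 + (16/63)x^4 + (174/35)x^3 + (16264/945)x^2 - (155287/540)x - 10771/126
check: T g = -(10/9)x^5 + (58/63)x^4 + (104/35)x^3 + (16264/945)x^2 - (78251/270)x - 10771/126
so T g − 1·g = -x^5 + (2/3)x^4 - 2x^3 - (9/4)x = f ✓


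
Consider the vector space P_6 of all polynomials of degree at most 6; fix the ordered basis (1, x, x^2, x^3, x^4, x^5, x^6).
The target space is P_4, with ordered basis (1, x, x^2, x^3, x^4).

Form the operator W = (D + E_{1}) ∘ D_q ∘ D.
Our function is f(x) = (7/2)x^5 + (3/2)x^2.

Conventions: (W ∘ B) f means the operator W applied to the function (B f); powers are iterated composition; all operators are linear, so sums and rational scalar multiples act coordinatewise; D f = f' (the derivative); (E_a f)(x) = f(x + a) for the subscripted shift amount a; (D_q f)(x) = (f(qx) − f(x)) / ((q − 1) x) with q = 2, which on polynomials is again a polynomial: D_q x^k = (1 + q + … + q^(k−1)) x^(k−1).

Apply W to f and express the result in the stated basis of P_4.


D f = (35/2)x^4 + 3x
D_q D f = (525/2)x^3 + 3
D (D_q ∘ D) f = (1575/2)x^2
E_{1} (D_q ∘ D) f = (525/2)x^3 + (1575/2)x^2 + (1575/2)x + 531/2
(D + E_{1}) (D_q ∘ D) f = (525/2)x^3 + 1575x^2 + (1575/2)x + 531/2

g(x) = (525/2)x^3 + 1575x^2 + (1575/2)x + 531/2


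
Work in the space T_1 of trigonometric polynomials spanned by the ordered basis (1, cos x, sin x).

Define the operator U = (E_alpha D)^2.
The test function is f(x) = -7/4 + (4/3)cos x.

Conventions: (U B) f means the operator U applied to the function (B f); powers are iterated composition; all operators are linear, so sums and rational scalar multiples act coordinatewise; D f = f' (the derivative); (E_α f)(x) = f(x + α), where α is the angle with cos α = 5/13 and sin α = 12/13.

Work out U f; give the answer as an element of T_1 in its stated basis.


g(x) = (476/507)cos x + (160/169)sin x

D f = -(4/3)sin x
E_alpha D f = -(16/13)cos x - (20/39)sin x
D (E_alpha D) f = -(20/39)cos x + (16/13)sin x
E_alpha D (E_alpha D) f = (476/507)cos x + (160/169)sin x


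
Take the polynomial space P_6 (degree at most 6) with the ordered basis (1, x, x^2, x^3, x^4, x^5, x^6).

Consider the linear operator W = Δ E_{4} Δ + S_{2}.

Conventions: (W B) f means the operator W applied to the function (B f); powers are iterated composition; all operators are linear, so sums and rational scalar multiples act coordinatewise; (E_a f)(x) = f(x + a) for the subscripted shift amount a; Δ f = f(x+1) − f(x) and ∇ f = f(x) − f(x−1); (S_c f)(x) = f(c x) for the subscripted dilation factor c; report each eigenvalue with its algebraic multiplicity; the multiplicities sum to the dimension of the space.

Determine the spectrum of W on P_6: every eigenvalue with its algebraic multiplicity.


λ = 1 (multiplicity 1), λ = 2 (multiplicity 1), λ = 4 (multiplicity 1), λ = 8 (multiplicity 1), λ = 16 (multiplicity 1), λ = 32 (multiplicity 1), λ = 64 (multiplicity 1)

image of 1: 1
image of x: 2x
image of x^2: 4x^2 + 2
image of x^3: 8x^3 + 6x + 30
image of x^4: 16x^4 + 12x^2 + 120x + 302
image of x^5: 32x^5 + 20x^3 + 300x^2 + 1510x + 2550
image of x^6: 64x^6 + 30x^4 + 600x^3 + 4530x^2 + 15300x + 19502
the matrix is upper triangular; its diagonal is (1, 2, 4, 8, 16, 32, 64)
for a triangular matrix the eigenvalues are the diagonal entries, with algebraic multiplicity their repetition count


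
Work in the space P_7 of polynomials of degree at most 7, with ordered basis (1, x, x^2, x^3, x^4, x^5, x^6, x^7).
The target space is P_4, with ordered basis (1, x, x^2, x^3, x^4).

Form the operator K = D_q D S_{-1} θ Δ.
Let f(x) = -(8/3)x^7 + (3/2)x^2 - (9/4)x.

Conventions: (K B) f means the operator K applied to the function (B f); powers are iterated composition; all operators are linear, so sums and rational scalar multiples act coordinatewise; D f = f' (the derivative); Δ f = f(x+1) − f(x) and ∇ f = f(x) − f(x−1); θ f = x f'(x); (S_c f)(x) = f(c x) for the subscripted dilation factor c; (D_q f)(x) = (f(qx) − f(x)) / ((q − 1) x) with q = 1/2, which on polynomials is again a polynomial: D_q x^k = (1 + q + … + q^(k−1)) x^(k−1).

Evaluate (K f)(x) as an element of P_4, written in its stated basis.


Δ f = -(56/3)x^6 - 56x^5 - (280/3)x^4 - (280/3)x^3 - 56x^2 - (47/3)x - 41/12
θ Δ f = -112x^6 - 280x^5 - (1120/3)x^4 - 280x^3 - 112x^2 - (47/3)x
S_{-1} θ Δ f = -112x^6 + 280x^5 - (1120/3)x^4 + 280x^3 - 112x^2 + (47/3)x
D (S_{-1} θ Δ) f = -672x^5 + 1400x^4 - (4480/3)x^3 + 840x^2 - 224x + 47/3
D_q D (S_{-1} θ Δ) f = -1302x^4 + 2625x^3 - (7840/3)x^2 + 1260x - 224

the image equals g(x) = -1302x^4 + 2625x^3 - (7840/3)x^2 + 1260x - 224


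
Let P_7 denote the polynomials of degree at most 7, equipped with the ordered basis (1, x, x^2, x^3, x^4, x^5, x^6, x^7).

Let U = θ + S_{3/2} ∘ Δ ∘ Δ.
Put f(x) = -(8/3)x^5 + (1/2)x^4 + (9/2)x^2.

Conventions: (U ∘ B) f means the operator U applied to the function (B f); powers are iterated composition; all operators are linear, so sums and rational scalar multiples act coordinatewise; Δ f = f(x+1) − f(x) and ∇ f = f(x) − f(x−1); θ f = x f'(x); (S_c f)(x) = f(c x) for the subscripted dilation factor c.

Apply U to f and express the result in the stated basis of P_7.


θ f = -(40/3)x^5 + 2x^4 + 9x^2
Δ f = -(40/3)x^4 - (74/3)x^3 - (71/3)x^2 - (7/3)x + 7/3
Δ Δ f = -(160/3)x^3 - 154x^2 - (524/3)x - 64
S_{3/2} Δ Δ f = -180x^3 - (693/2)x^2 - 262x - 64
(θ + S_{3/2} ∘ Δ ∘ Δ) f = -(40/3)x^5 + 2x^4 - 180x^3 - (675/2)x^2 - 262x - 64

the result is g(x) = -(40/3)x^5 + 2x^4 - 180x^3 - (675/2)x^2 - 262x - 64


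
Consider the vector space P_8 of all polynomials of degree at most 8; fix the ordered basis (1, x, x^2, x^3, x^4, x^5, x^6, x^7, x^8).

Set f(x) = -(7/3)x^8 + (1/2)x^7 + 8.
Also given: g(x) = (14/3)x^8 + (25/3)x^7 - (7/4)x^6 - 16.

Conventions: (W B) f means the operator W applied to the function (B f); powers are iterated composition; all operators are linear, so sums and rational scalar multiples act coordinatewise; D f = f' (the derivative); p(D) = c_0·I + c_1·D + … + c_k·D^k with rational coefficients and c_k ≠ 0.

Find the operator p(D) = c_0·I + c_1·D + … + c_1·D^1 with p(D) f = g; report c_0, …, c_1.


p(D) = -2·I − (1/2)·D, i.e. c_0 = -2, c_1 = -1/2

D^0 f = -(7/3)x^8 + (1/2)x^7 + 8
D^1 f = -(56/3)x^7 + (7/2)x^6
matching coefficients of g against c_0 f + c_1 Df + … from the top degree down determines the c_i
solution: c_0 = -2, c_1 = -1/2


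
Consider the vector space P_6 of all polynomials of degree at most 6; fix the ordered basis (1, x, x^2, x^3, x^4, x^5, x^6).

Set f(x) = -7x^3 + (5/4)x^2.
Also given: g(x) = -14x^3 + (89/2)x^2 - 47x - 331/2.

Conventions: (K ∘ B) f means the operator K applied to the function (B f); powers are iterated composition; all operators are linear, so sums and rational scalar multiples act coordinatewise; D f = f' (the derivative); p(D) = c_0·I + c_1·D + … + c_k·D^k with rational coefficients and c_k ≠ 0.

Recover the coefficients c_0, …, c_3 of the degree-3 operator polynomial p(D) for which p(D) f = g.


p(D) = 2·I − 2·D + D^2 + 4·D^3, i.e. c_0 = 2, c_1 = -2, c_2 = 1, c_3 = 4

D^0 f = -7x^3 + (5/4)x^2
D^1 f = -21x^2 + (5/2)x
D^2 f = -42x + 5/2
D^3 f = -42
matching coefficients of g against c_0 f + c_1 Df + … from the top degree down determines the c_i
solution: c_0 = 2, c_1 = -2, c_2 = 1, c_3 = 4


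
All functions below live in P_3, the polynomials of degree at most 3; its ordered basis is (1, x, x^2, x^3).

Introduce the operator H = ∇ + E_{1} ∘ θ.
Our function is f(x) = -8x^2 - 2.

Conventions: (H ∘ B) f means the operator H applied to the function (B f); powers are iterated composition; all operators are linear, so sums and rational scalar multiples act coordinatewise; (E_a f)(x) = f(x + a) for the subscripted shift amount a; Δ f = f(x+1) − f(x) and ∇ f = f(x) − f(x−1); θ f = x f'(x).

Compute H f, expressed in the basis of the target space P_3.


the image equals g(x) = -16x^2 - 48x - 8

∇ f = -16x + 8
θ f = -16x^2
E_{1} θ f = -16x^2 - 32x - 16
(∇ + E_{1} ∘ θ) f = -16x^2 - 48x - 8


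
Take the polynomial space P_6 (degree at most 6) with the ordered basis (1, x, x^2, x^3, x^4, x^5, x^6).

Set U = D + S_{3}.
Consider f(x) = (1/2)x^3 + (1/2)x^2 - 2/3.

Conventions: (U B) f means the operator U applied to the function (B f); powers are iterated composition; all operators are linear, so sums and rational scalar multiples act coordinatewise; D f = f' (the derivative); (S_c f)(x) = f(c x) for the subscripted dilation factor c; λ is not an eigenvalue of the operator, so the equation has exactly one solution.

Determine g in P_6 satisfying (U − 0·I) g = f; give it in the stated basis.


write g with unknown coordinates in the stated basis and equate coefficients in (U − 0·I) g = f
solving from the highest basis element down gives g = (1/54)x^3 + (4/81)x^2 - (8/243)x - 154/243
check: U g = (1/2)x^3 + (1/2)x^2 - 2/3
so U g − 0·g = (1/2)x^3 + (1/2)x^2 - 2/3 = f ✓

the image equals g(x) = (1/54)x^3 + (4/81)x^2 - (8/243)x - 154/243


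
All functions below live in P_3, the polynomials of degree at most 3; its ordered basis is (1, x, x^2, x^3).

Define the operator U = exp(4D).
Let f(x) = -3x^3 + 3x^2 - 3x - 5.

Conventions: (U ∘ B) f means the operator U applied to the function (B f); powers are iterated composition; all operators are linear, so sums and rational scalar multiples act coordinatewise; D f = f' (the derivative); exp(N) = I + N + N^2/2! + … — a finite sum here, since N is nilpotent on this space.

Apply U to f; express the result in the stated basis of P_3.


g(x) = -3x^3 - 33x^2 - 123x - 161

order-1 term: -36x^2 + 24x - 12
order-2 term: -144x + 48
order-3 term: -192
the series for exp(4D) f terminates at order 3
exp(4D) f = -3x^3 - 33x^2 - 123x - 161


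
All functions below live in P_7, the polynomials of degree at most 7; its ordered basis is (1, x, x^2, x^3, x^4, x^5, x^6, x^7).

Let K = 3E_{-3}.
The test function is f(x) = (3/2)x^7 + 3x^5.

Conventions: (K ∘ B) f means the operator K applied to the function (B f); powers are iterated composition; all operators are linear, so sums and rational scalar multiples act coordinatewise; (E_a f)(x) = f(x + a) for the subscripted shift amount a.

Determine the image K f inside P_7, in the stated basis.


the result is g(x) = (9/2)x^7 - (189/2)x^6 + (1719/2)x^5 - (8775/2)x^4 + (27135/2)x^3 - (50787/2)x^2 + (53217/2)x - 24057/2

E_{-3} f = (3/2)x^7 - (63/2)x^6 + (573/2)x^5 - (2925/2)x^4 + (9045/2)x^3 - (16929/2)x^2 + (17739/2)x - 8019/2
(3E_{-3}) f = (9/2)x^7 - (189/2)x^6 + (1719/2)x^5 - (8775/2)x^4 + (27135/2)x^3 - (50787/2)x^2 + (53217/2)x - 24057/2


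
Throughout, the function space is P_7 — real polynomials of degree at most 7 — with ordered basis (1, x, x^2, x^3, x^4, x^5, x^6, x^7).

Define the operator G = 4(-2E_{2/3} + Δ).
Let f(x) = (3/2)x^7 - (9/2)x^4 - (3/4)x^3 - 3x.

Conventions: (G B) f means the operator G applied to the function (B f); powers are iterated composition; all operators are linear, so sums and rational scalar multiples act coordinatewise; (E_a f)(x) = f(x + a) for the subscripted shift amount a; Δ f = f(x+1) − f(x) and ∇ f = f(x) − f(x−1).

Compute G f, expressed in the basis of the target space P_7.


E_{2/3} f = (3/2)x^7 + 7x^6 + 14x^5 + (199/18)x^4 - (257/108)x^3 - (505/54)x^2 - (2044/243)x - 2204/729
(-2E_{2/3}) f = -3x^7 - 14x^6 - 28x^5 - (199/9)x^4 + (257/54)x^3 + (505/27)x^2 + (4088/243)x + 4408/729
Δ f = (21/2)x^6 + (63/2)x^5 + (105/2)x^4 + (69/2)x^3 + (9/4)x^2 - (39/4)x - 27/4
(-2E_{2/3} + Δ) f = -3x^7 - (7/2)x^6 + (7/2)x^5 + (547/18)x^4 + (1060/27)x^3 + (2263/108)x^2 + (6875/972)x - 2051/2916
(4(-2E_{2/3} + Δ)) f = -12x^7 - 14x^6 + 14x^5 + (1094/9)x^4 + (4240/27)x^3 + (2263/27)x^2 + (6875/243)x - 2051/729

the image equals g(x) = -12x^7 - 14x^6 + 14x^5 + (1094/9)x^4 + (4240/27)x^3 + (2263/27)x^2 + (6875/243)x - 2051/729


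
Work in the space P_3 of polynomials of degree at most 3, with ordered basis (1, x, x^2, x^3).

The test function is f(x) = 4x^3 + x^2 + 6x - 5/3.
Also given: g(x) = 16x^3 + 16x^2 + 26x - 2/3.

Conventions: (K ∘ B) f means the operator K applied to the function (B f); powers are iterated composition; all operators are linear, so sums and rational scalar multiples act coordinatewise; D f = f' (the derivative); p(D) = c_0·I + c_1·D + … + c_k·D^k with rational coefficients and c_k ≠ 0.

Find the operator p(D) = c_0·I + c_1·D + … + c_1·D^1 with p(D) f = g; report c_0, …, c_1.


D^0 f = 4x^3 + x^2 + 6x - 5/3
D^1 f = 12x^2 + 2x + 6
matching coefficients of g against c_0 f + c_1 Df + … from the top degree down determines the c_i
solution: c_0 = 4, c_1 = 1

p(D) = 4·I + D, i.e. c_0 = 4, c_1 = 1


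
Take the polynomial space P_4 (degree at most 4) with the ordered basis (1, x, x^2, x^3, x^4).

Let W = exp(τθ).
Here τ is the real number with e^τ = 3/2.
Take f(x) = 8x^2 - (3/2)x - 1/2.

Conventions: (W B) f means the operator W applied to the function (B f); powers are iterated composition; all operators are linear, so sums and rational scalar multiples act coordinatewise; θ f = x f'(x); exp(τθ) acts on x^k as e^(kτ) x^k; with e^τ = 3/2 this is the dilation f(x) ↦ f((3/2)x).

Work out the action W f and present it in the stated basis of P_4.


exp(τθ) x^k = e^(kτ) x^k; with e^τ = 3/2 this sends x^k to (3/2)^k x^k
x ↦ 3/2 x
x^2 ↦ 9/4 x^2
applying this coordinatewise to f: exp(τθ) f = 18x^2 - (9/4)x - 1/2

the result is g(x) = 18x^2 - (9/4)x - 1/2


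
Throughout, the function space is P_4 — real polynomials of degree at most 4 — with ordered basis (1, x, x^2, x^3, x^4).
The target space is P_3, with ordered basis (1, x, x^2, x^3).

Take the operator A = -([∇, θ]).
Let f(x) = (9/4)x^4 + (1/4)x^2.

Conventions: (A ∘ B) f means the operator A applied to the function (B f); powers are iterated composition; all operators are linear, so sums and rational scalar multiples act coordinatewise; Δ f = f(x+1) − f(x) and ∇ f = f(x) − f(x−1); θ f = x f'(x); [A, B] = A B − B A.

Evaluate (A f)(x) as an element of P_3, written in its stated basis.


θ f = 9x^4 + (1/2)x^2
∇ θ f = 36x^3 - 54x^2 + 37x - 19/2
∇ f = 9x^3 - (27/2)x^2 + (19/2)x - 5/2
θ ∇ f = 27x^3 - 27x^2 + (19/2)x
[∇, θ] f = 9x^3 - 27x^2 + (55/2)x - 19/2
(-([∇, θ])) f = -9x^3 + 27x^2 - (55/2)x + 19/2

the image equals g(x) = -9x^3 + 27x^2 - (55/2)x + 19/2


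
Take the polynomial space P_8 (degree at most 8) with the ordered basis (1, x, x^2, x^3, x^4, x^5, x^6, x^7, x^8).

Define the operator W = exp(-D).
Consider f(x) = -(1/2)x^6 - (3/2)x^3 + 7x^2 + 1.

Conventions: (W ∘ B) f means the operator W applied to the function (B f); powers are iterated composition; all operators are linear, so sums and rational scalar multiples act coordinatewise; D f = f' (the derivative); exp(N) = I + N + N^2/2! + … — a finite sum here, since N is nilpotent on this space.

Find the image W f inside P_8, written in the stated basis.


the image equals g(x) = -(1/2)x^6 + 3x^5 - (15/2)x^4 + (17/2)x^3 + 4x^2 - (31/2)x + 9

order-1 term: 3x^5 + (9/2)x^2 - 14x
order-2 term: -(15/2)x^4 - (9/2)x + 7
order-3 term: 10x^3 + 3/2
order-4 term: -(15/2)x^2
order-5 term: 3x
order-6 term: -1/2
the series for exp(-D) f terminates at order 6
exp(-D) f = -(1/2)x^6 + 3x^5 - (15/2)x^4 + (17/2)x^3 + 4x^2 - (31/2)x + 9


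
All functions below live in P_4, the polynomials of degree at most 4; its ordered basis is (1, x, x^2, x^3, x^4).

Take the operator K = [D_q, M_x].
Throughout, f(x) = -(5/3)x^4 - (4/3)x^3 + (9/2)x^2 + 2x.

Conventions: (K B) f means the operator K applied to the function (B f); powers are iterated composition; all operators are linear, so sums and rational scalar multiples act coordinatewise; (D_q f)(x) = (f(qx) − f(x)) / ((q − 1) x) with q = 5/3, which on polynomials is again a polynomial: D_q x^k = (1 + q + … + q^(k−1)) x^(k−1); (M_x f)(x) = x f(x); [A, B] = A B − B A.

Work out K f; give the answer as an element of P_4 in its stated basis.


M_x f = -(5/3)x^5 - (4/3)x^4 + (9/2)x^3 + 2x^2
D_q M_x f = -(7205/243)x^4 - (1088/81)x^3 + (49/2)x^2 + (16/3)x
D_q f = -(1360/81)x^3 - (196/27)x^2 + 12x + 2
M_x D_q f = -(1360/81)x^4 - (196/27)x^3 + 12x^2 + 2x
[D_q, M_x] f = -(3125/243)x^4 - (500/81)x^3 + (25/2)x^2 + (10/3)x

g(x) = -(3125/243)x^4 - (500/81)x^3 + (25/2)x^2 + (10/3)x


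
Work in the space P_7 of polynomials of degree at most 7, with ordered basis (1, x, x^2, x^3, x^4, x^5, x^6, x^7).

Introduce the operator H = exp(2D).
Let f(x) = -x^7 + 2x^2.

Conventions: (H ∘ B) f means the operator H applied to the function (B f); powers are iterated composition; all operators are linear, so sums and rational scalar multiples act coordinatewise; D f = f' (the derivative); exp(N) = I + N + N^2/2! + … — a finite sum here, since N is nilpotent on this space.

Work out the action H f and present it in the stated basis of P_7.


the image equals g(x) = -x^7 - 14x^6 - 84x^5 - 280x^4 - 560x^3 - 670x^2 - 440x - 120

order-1 term: -14x^6 + 8x
order-2 term: -84x^5 + 8
order-3 term: -280x^4
order-4 term: -560x^3
order-5 term: -672x^2
order-6 term: -448x
order-7 term: -128
the series for exp(2D) f terminates at order 7
exp(2D) f = -x^7 - 14x^6 - 84x^5 - 280x^4 - 560x^3 - 670x^2 - 440x - 120


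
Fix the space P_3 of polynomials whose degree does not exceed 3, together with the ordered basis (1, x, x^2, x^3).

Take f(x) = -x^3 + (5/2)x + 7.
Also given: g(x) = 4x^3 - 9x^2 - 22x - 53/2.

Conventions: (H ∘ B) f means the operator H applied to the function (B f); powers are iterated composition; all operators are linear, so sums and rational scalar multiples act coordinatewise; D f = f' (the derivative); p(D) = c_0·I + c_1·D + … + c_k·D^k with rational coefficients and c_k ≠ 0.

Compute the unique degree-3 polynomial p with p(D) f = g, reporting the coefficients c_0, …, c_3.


p(D) = -4·I + 3·D + 2·D^2 + D^3, i.e. c_0 = -4, c_1 = 3, c_2 = 2, c_3 = 1

D^0 f = -x^3 + (5/2)x + 7
D^1 f = -3x^2 + 5/2
D^2 f = -6x
D^3 f = -6
matching coefficients of g against c_0 f + c_1 Df + … from the top degree down determines the c_i
solution: c_0 = -4, c_1 = 3, c_2 = 2, c_3 = 1


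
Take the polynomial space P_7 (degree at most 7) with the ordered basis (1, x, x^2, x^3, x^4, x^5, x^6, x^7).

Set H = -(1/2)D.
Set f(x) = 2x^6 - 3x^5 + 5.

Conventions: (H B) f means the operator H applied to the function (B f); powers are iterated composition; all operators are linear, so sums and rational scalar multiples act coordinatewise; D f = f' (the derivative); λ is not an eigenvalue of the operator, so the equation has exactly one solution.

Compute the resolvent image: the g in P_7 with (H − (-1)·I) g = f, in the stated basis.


write g with unknown coordinates in the stated basis and equate coefficients in (H − (-1)·I) g = f
solving from the highest basis element down gives g = 2x^6 + 3x^5 + (15/2)x^4 + 15x^3 + (45/2)x^2 + (45/2)x + 65/4
check: H g = -6x^5 - (15/2)x^4 - 15x^3 - (45/2)x^2 - (45/2)x - 45/4
so H g − (-1)·g = 2x^6 - 3x^5 + 5 = f ✓

g(x) = 2x^6 + 3x^5 + (15/2)x^4 + 15x^3 + (45/2)x^2 + (45/2)x + 65/4


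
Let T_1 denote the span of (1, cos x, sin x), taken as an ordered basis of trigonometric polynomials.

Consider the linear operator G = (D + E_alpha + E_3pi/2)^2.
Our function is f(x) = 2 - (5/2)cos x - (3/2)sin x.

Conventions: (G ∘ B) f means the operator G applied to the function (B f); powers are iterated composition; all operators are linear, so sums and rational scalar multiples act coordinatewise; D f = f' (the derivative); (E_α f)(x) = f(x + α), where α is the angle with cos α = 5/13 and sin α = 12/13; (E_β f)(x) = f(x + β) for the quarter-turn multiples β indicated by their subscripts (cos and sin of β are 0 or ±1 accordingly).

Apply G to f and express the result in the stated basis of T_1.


the image equals g(x) = 8 + (235/338)cos x + (957/338)sin x

D f = -(3/2)cos x + (5/2)sin x
E_alpha f = 2 - (61/26)cos x + (45/26)sin x
E_3pi/2 f = 2 + (3/2)cos x - (5/2)sin x
(D + E_alpha + E_3pi/2) f = 4 - (61/26)cos x + (45/26)sin x
D (D + E_alpha + E_3pi/2) f = (45/26)cos x + (61/26)sin x
E_alpha (D + E_alpha + E_3pi/2) f = 4 + (235/338)cos x + (957/338)sin x
E_3pi/2 (D + E_alpha + E_3pi/2) f = 4 - (45/26)cos x - (61/26)sin x
(D + E_alpha + E_3pi/2) (D + E_alpha + E_3pi/2) f = 8 + (235/338)cos x + (957/338)sin x


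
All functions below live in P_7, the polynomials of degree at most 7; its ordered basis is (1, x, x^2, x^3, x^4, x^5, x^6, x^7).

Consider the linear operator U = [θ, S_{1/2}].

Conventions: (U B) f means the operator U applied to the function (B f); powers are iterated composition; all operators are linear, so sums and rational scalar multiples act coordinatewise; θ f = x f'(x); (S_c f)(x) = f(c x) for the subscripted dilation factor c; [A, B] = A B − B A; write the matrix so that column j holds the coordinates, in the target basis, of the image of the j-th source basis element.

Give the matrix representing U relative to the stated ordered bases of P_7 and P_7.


the matrix is [[0, 0, 0, 0, 0, 0, 0, 0]; [0, 0, 0, 0, 0, 0, 0, 0]; [0, 0, 0, 0, 0, 0, 0, 0]; [0, 0, 0, 0, 0, 0, 0, 0]; [0, 0, 0, 0, 0, 0, 0, 0]; [0, 0, 0, 0, 0, 0, 0, 0]; [0, 0, 0, 0, 0, 0, 0, 0]; [0, 0, 0, 0, 0, 0, 0, 0]] (rows listed top to bottom)

image of 1: 0
image of x: 0
image of x^2: 0
image of x^3: 0
image of x^4: 0
image of x^5: 0
image of x^6: 0
image of x^7: 0
each image's coordinates form column j of the matrix


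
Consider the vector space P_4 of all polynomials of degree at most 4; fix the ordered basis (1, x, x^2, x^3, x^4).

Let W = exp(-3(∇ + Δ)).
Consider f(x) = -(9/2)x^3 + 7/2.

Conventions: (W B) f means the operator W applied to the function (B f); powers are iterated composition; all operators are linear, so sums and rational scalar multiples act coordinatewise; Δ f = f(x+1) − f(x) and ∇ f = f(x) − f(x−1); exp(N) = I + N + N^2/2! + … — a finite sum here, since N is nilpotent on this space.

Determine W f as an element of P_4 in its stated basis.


order-1 term: 81x^2 + 27
order-2 term: -486x
order-3 term: 972
the series for exp(-3(∇ + Δ)) f terminates at order 3
exp(-3(∇ + Δ)) f = -(9/2)x^3 + 81x^2 - 486x + 2005/2

the image equals g(x) = -(9/2)x^3 + 81x^2 - 486x + 2005/2


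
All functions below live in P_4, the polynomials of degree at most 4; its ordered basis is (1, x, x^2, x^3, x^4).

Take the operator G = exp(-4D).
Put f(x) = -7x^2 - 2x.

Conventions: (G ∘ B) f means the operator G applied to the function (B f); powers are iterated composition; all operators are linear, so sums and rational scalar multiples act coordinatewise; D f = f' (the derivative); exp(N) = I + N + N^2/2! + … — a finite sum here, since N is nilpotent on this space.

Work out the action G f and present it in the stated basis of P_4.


order-1 term: 56x + 8
order-2 term: -112
the series for exp(-4D) f terminates at order 2
exp(-4D) f = -7x^2 + 54x - 104

the result is g(x) = -7x^2 + 54x - 104


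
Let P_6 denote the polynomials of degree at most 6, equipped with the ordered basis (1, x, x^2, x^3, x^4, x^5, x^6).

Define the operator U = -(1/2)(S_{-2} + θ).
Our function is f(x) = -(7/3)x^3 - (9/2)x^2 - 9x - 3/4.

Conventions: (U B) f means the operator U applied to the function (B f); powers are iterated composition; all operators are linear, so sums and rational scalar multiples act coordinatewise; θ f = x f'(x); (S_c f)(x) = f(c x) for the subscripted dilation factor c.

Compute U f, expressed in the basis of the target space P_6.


g(x) = -(35/6)x^3 + (27/2)x^2 - (9/2)x + 3/8

S_{-2} f = (56/3)x^3 - 18x^2 + 18x - 3/4
θ f = -7x^3 - 9x^2 - 9x
(S_{-2} + θ) f = (35/3)x^3 - 27x^2 + 9x - 3/4
(-(1/2)(S_{-2} + θ)) f = -(35/6)x^3 + (27/2)x^2 - (9/2)x + 3/8


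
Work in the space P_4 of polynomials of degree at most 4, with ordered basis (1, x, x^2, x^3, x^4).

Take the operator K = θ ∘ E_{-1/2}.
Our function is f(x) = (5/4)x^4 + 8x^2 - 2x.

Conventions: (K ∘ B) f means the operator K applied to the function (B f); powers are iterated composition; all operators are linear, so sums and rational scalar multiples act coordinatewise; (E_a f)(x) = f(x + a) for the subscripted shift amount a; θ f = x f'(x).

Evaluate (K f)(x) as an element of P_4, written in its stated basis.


the result is g(x) = 5x^4 - (15/2)x^3 + (79/4)x^2 - (85/8)x

E_{-1/2} f = (5/4)x^4 - (5/2)x^3 + (79/8)x^2 - (85/8)x + 197/64
θ E_{-1/2} f = 5x^4 - (15/2)x^3 + (79/4)x^2 - (85/8)x


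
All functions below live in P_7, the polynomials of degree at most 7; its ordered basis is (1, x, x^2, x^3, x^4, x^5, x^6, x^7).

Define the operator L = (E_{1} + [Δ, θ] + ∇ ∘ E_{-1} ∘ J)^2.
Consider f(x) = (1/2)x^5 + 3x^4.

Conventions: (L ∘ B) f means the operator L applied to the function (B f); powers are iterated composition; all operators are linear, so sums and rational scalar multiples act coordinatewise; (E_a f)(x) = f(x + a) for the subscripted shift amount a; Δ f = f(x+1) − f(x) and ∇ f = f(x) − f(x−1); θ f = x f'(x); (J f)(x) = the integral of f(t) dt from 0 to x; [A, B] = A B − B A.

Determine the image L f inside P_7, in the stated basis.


the image equals g(x) = 2x^5 + 17x^4 + (799/6)x^3 + 478x^2 + (4471/6)x + 10226/15

E_{1} f = (1/2)x^5 + (11/2)x^4 + 17x^3 + 23x^2 + (29/2)x + 7/2
θ f = (5/2)x^5 + 12x^4
Δ θ f = (25/2)x^4 + 73x^3 + 97x^2 + (121/2)x + 29/2
Δ f = (5/2)x^4 + 17x^3 + 23x^2 + (29/2)x + 7/2
θ Δ f = 10x^4 + 51x^3 + 46x^2 + (29/2)x
[Δ, θ] f = (5/2)x^4 + 22x^3 + 51x^2 + 46x + 29/2
J f = (1/12)x^6 + (3/5)x^5
E_{-1} J f = (1/12)x^6 + (1/10)x^5 - (7/4)x^4 + (13/3)x^3 - (19/4)x^2 + (5/2)x - 31/60
∇ E_{-1} J f = (1/2)x^5 - (3/4)x^4 - (19/3)x^3 + (93/4)x^2 - (59/2)x + 267/20
(E_{1} + [Δ, θ] + ∇ ∘ E_{-1} ∘ J) f = x^5 + (29/4)x^4 + (98/3)x^3 + (389/4)x^2 + 31x + 627/20
E_{1} (E_{1} + [Δ, θ] + ∇ ∘ E_{-1} ∘ J) f = x^5 + (49/4)x^4 + (215/3)x^3 + (995/4)x^2 + (715/2)x + 12031/60
θ (E_{1} + [Δ, θ] + ∇ ∘ E_{-1} ∘ J) f = 5x^5 + 29x^4 + 98x^3 + (389/2)x^2 + 31x
Δ θ (E_{1} + [Δ, θ] + ∇ ∘ E_{-1} ∘ J) f = 25x^4 + 166x^3 + 518x^2 + 824x + 715/2
Δ (E_{1} + [Δ, θ] + ∇ ∘ E_{-1} ∘ J) f = 5x^4 + 39x^3 + (303/2)x^2 + (653/2)x + 1015/6
θ Δ (E_{1} + [Δ, θ] + ∇ ∘ E_{-1} ∘ J) f = 20x^4 + 117x^3 + 303x^2 + (653/2)x
[Δ, θ] (E_{1} + [Δ, θ] + ∇ ∘ E_{-1} ∘ J) f = 5x^4 + 49x^3 + 215x^2 + (995/2)x + 715/2
J (E_{1} + [Δ, θ] + ∇ ∘ E_{-1} ∘ J) f = (1/6)x^6 + (29/20)x^5 + (49/6)x^4 + (389/12)x^3 + (31/2)x^2 + (627/20)x
E_{-1} J (E_{1} + [Δ, θ] + ∇ ∘ E_{-1} ∘ J) f = (1/6)x^6 + (9/20)x^5 + (41/12)x^4 + (131/12)x^3 - (179/4)x^2 + (4271/60)x - 2483/60
∇ E_{-1} J (E_{1} + [Δ, θ] + ∇ ∘ E_{-1} ∘ J) f = x^5 - (1/4)x^4 + (25/2)x^3 + (57/4)x^2 - (659/6)x + 7423/60
(E_{1} + [Δ, θ] + ∇ ∘ E_{-1} ∘ J) (E_{1} + [Δ, θ] + ∇ ∘ E_{-1} ∘ J) f = 2x^5 + 17x^4 + (799/6)x^3 + 478x^2 + (4471/6)x + 10226/15


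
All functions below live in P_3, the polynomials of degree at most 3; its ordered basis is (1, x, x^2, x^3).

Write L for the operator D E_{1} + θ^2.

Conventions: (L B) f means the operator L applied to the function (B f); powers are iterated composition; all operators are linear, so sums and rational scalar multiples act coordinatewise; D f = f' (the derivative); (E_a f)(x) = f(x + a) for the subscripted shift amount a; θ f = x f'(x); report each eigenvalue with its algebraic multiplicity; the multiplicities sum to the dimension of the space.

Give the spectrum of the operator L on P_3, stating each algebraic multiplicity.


image of 1: 0
image of x: x + 1
image of x^2: 4x^2 + 2x + 2
image of x^3: 9x^3 + 3x^2 + 6x + 3
the matrix is upper triangular; its diagonal is (0, 1, 4, 9)
for a triangular matrix the eigenvalues are the diagonal entries, with algebraic multiplicity their repetition count

λ = 0 (multiplicity 1), λ = 1 (multiplicity 1), λ = 4 (multiplicity 1), λ = 9 (multiplicity 1)


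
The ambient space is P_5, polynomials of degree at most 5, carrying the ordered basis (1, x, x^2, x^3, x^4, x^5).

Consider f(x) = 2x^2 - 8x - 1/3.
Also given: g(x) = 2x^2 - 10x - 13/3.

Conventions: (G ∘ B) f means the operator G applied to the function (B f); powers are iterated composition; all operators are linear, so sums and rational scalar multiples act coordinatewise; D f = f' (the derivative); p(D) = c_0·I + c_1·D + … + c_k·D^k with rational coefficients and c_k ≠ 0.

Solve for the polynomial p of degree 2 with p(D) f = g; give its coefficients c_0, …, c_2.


D^0 f = 2x^2 - 8x - 1/3
D^1 f = 4x - 8
D^2 f = 4
matching coefficients of g against c_0 f + c_1 Df + … from the top degree down determines the c_i
solution: c_0 = 1, c_1 = -1/2, c_2 = -2

c_0 = 1, c_1 = -1/2, c_2 = -2


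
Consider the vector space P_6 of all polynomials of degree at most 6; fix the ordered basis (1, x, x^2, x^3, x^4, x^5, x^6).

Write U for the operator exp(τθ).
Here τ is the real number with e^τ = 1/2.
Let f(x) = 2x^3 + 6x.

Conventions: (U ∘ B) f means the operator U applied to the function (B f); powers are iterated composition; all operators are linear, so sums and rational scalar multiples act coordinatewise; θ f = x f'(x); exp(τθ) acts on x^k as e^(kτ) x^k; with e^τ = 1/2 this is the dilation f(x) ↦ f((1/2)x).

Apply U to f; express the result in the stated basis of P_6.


g(x) = (1/4)x^3 + 3x

exp(τθ) x^k = e^(kτ) x^k; with e^τ = 1/2 this sends x^k to (1/2)^k x^k
x ↦ 1/2 x
x^3 ↦ 1/8 x^3
applying this coordinatewise to f: exp(τθ) f = (1/4)x^3 + 3x


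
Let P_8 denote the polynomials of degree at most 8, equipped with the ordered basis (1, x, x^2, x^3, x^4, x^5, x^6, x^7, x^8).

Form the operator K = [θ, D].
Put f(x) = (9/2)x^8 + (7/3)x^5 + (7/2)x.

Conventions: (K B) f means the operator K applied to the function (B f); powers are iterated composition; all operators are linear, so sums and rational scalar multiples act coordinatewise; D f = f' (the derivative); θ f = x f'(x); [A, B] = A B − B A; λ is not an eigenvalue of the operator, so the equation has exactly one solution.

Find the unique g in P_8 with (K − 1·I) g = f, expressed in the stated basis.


write g with unknown coordinates in the stated basis and equate coefficients in (K − 1·I) g = f
solving from the highest basis element down gives g = -(9/2)x^8 + 36x^7 - 252x^6 + (4529/3)x^5 - (22645/3)x^4 + (90580/3)x^3 - 90580x^2 + (362313/2)x - 362313/2
check: K g = 36x^7 - 252x^6 + 1512x^5 - (22645/3)x^4 + (90580/3)x^3 - 90580x^2 + 181160x - 362313/2
so K g − 1·g = (9/2)x^8 + (7/3)x^5 + (7/2)x = f ✓

the image equals g(x) = -(9/2)x^8 + 36x^7 - 252x^6 + (4529/3)x^5 - (22645/3)x^4 + (90580/3)x^3 - 90580x^2 + (362313/2)x - 362313/2
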